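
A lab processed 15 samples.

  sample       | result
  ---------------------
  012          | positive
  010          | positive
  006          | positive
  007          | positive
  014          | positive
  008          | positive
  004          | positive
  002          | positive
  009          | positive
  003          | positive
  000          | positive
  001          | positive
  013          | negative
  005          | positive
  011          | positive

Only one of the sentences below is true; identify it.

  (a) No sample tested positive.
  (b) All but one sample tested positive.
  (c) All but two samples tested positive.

|A| = 15, |A ∩ B| = 14, |A ∖ B| = 1.
(a) requires A ∩ B = ∅ (|A ∩ B| = 0): false.
(b) requires |A ∖ B| = 1: true.
(c) requires |A ∖ B| = 2: false.

(b)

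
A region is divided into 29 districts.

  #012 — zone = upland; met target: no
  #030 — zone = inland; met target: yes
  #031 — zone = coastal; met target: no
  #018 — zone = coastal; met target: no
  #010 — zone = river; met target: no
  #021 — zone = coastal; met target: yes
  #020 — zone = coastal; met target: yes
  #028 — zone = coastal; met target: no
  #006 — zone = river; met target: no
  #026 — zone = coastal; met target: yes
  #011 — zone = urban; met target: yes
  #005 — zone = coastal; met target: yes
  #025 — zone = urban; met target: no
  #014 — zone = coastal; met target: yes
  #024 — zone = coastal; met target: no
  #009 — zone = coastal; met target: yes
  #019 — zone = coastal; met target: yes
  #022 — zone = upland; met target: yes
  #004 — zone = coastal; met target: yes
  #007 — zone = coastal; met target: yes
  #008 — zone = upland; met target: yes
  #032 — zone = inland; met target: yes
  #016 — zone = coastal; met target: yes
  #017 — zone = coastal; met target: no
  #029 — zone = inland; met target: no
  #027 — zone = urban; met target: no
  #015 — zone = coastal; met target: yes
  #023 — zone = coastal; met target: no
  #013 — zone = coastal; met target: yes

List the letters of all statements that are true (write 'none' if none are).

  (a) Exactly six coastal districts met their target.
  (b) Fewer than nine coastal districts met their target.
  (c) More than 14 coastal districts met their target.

none

|A| = 18, |A ∩ B| = 12, |A ∖ B| = 6.
(a) |A ∩ B| = 6: fails.
(b) |A ∩ B| < 9: fails.
(c) |A ∩ B| > 14: fails.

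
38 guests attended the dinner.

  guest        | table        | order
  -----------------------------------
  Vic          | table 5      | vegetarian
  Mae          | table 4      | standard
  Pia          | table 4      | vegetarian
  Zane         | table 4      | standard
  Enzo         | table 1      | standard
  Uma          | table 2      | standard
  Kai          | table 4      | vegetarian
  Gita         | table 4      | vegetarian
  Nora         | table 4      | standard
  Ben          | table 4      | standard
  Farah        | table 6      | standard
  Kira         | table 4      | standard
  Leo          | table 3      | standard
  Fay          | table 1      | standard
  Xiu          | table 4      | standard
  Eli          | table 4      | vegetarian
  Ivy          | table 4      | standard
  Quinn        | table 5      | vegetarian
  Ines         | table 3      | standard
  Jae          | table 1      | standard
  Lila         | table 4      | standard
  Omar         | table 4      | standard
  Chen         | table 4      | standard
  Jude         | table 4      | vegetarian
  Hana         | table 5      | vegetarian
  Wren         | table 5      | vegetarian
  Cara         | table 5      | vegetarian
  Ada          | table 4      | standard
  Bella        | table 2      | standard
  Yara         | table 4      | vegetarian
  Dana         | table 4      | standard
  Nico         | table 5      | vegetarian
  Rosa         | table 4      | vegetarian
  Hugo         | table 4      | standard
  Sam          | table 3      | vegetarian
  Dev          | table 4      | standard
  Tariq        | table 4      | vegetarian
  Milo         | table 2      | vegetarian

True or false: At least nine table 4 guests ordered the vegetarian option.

False

'At least nine table 4 guests ordered the vegetarian option' holds iff |A ∩ B| ≥ 9.
|A| = 22, |A ∩ B| = 8, |A ∖ B| = 14.
|A ∩ B| = 8, so the statement is false.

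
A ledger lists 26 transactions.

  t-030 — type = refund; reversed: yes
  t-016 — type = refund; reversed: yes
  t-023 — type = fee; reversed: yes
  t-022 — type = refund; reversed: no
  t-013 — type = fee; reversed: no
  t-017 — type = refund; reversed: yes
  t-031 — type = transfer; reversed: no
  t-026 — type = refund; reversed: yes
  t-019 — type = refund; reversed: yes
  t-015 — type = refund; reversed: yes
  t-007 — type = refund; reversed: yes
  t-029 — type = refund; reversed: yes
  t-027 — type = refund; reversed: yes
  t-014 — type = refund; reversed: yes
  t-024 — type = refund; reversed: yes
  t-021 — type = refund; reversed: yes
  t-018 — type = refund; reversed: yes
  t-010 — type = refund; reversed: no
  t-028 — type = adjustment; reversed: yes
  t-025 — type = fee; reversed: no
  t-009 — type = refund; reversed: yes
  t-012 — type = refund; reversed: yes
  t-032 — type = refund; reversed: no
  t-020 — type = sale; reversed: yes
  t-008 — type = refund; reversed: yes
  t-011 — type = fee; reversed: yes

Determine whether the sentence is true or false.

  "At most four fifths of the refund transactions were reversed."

Truth condition: |A ∩ B| / |A| ≤ 4/5.
|A| = 19, |A ∩ B| = 16, |A ∖ B| = 3.
|A ∩ B|/|A| = 16/19, so the statement is false.

False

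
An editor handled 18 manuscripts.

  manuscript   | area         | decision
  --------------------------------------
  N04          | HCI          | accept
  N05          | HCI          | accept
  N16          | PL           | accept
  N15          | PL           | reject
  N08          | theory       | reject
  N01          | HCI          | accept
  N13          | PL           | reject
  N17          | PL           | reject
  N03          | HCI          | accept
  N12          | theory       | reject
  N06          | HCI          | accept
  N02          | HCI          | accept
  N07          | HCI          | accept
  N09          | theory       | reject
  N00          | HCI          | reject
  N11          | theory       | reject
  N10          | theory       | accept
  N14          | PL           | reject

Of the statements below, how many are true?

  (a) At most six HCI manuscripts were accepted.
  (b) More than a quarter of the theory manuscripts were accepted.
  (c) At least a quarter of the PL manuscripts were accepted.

0

(a) HCI: |A| = 8, |A ∩ B| = 7; needs |A ∩ B| ≤ 6 — false.
(b) theory: |A| = 5, |A ∩ B| = 1; needs |A ∩ B| / |A| > 1/4 — false.
(c) PL: |A| = 5, |A ∩ B| = 1; needs |A ∩ B| / |A| ≥ 1/4 — false.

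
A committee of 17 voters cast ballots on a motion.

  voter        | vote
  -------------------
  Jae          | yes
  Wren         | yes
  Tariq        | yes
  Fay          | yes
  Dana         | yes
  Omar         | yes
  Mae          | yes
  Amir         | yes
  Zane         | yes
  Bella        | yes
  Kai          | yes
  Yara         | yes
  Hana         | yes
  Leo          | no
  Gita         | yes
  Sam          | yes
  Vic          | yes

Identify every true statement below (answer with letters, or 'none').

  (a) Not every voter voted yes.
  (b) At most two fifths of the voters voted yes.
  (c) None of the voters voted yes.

(a)

|A| = 17, |A ∩ B| = 16, |A ∖ B| = 1.
(a) A ⊄ B (|A ∖ B| ≥ 1): holds.
(b) |A ∩ B| / |A| ≤ 2/5: fails.
(c) A ∩ B = ∅ (|A ∩ B| = 0): fails.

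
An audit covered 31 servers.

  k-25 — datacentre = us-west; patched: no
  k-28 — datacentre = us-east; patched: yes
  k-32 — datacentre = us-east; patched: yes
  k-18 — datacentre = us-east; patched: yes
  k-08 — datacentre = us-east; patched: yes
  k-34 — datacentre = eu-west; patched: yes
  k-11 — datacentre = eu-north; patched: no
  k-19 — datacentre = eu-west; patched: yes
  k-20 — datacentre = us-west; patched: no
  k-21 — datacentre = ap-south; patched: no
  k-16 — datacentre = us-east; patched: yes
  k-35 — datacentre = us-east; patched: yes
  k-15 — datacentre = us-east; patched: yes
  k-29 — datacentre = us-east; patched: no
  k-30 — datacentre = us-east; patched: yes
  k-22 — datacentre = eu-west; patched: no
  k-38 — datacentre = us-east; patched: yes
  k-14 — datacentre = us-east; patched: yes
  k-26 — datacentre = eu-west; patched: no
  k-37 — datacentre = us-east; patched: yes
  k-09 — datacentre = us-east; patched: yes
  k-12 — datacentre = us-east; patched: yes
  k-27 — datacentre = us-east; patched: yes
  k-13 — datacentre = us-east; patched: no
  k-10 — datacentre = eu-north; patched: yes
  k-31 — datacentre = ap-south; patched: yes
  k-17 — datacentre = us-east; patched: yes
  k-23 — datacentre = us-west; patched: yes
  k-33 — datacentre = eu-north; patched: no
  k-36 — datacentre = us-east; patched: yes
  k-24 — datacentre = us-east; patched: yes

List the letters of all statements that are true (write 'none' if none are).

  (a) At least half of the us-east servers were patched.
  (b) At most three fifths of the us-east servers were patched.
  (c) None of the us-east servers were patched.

(a)

|A| = 19, |A ∩ B| = 17, |A ∖ B| = 2.
(a) |A ∩ B| ≥ |A ∖ B|: holds.
(b) |A ∩ B| / |A| ≤ 3/5: fails.
(c) A ∩ B = ∅ (|A ∩ B| = 0): fails.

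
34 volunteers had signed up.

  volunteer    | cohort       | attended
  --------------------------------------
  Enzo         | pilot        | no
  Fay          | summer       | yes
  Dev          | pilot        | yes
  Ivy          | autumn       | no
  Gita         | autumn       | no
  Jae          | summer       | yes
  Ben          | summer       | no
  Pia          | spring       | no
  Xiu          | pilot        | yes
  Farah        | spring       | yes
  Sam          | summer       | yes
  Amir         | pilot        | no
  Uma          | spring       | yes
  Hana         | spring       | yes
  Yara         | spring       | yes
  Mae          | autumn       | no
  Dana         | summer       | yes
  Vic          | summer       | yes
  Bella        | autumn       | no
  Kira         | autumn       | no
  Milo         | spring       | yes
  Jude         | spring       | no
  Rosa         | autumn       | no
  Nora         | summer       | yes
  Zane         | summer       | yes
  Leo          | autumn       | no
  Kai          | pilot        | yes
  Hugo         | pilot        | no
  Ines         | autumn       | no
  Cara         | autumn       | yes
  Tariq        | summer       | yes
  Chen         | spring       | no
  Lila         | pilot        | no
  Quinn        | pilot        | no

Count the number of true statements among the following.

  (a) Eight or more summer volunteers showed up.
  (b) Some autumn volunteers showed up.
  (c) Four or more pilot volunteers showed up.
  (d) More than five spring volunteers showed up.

(a) summer: |A| = 9, |A ∩ B| = 8; needs |A ∩ B| ≥ 8 — true.
(b) autumn: |A| = 9, |A ∩ B| = 1; needs A ∩ B ≠ ∅ (|A ∩ B| ≥ 1) — true.
(c) pilot: |A| = 8, |A ∩ B| = 3; needs |A ∩ B| ≥ 4 — false.
(d) spring: |A| = 8, |A ∩ B| = 5; needs |A ∩ B| > 5 — false.

2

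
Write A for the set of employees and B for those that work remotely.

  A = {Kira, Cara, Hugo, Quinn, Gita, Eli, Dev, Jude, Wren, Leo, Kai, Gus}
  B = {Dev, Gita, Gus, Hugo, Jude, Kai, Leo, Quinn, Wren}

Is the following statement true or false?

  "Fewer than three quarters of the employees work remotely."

False

Truth condition: |A ∩ B| / |A| < 3/4.
A (the restrictor) = {Kira, Cara, Hugo, Quinn, Gita, Eli, Dev, Jude, Wren, Leo, Kai, Gus}, |A| = 12.
A ∩ B = {Hugo, Quinn, Gita, Dev, Jude, Wren, Leo, Kai, Gus}, so |A ∩ B| = 9.
A ∖ B = {Kira, Cara, Eli}, so |A ∖ B| = 3.
|A ∩ B|/|A| = 9/12, so the statement is false.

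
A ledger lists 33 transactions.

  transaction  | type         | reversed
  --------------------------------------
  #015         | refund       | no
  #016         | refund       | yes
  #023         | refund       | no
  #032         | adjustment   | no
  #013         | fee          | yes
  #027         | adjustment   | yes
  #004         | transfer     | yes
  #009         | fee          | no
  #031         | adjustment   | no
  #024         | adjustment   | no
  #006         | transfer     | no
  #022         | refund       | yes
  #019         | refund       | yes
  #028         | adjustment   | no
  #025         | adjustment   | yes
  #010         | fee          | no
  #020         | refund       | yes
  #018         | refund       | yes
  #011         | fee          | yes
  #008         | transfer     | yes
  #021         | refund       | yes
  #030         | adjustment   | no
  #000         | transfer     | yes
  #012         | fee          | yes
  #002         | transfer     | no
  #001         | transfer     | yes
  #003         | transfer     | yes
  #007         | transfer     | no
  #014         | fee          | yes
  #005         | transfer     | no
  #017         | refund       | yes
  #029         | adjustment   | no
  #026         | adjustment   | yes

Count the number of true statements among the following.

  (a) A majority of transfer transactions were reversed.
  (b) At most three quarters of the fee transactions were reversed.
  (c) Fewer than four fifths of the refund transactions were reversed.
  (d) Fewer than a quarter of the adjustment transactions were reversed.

3

(a) transfer: |A| = 9, |A ∩ B| = 5; needs |A ∩ B| > |A ∖ B| — true.
(b) fee: |A| = 6, |A ∩ B| = 4; needs |A ∩ B| / |A| ≤ 3/4 — true.
(c) refund: |A| = 9, |A ∩ B| = 7; needs |A ∩ B| / |A| < 4/5 — true.
(d) adjustment: |A| = 9, |A ∩ B| = 3; needs |A ∩ B| / |A| < 1/4 — false.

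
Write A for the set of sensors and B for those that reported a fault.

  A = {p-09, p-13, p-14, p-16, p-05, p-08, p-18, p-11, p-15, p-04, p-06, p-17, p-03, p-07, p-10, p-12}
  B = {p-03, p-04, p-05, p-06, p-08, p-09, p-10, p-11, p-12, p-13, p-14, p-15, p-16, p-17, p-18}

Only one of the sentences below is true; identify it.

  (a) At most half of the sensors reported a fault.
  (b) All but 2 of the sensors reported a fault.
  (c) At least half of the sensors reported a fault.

(c)

|A| = 16, |A ∩ B| = 15, |A ∖ B| = 1.
(a) requires |A ∩ B| ≤ |A ∖ B|: false.
(b) requires |A ∖ B| = 2: false.
(c) requires |A ∩ B| ≥ |A ∖ B|: true.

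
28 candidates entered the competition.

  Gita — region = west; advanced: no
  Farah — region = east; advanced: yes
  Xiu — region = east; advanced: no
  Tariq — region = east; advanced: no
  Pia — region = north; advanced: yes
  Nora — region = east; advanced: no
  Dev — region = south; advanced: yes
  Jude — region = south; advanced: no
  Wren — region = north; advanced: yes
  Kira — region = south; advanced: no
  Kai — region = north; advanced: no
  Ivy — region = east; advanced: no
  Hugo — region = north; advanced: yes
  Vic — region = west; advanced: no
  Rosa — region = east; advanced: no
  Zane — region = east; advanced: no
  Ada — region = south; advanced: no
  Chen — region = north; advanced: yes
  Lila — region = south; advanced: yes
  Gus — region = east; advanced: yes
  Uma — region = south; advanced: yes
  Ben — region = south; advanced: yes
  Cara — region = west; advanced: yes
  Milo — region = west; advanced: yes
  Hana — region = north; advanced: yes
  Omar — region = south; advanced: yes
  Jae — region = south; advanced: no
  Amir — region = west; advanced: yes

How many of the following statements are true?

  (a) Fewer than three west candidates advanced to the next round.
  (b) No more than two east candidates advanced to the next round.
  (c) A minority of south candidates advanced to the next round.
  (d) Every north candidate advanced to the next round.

(a) west: |A| = 5, |A ∩ B| = 3; needs |A ∩ B| < 3 — false.
(b) east: |A| = 8, |A ∩ B| = 2; needs |A ∩ B| ≤ 2 — true.
(c) south: |A| = 9, |A ∩ B| = 5; needs |A ∩ B| < |A ∖ B| — false.
(d) north: |A| = 6, |A ∩ B| = 5; needs A ⊆ B, i.e. every element of A is in B (|A ∖ B| = 0) — false.

1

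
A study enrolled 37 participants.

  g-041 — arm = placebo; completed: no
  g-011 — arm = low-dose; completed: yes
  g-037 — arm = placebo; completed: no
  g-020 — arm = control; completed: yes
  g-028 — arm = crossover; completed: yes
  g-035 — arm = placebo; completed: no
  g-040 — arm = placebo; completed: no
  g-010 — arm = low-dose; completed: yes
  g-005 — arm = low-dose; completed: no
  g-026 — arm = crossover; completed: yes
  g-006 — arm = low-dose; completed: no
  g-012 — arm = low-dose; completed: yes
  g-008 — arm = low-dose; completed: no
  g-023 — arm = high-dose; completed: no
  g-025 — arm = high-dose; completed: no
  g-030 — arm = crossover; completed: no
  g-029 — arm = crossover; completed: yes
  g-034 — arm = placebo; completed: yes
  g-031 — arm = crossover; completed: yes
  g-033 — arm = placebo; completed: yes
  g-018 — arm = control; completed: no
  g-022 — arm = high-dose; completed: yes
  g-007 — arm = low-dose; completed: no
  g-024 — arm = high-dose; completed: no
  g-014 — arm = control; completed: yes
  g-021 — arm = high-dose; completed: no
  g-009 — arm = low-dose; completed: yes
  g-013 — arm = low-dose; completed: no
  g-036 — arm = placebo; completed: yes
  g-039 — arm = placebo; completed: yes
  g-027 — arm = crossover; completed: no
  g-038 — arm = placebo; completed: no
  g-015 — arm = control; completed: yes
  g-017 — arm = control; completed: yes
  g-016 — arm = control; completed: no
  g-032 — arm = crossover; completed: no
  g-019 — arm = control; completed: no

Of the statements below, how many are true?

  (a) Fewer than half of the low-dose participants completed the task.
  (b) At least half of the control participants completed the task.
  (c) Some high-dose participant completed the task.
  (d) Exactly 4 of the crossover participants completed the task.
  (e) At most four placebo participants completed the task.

5

(a) low-dose: |A| = 9, |A ∩ B| = 4; needs |A ∩ B| < |A ∖ B| — true.
(b) control: |A| = 7, |A ∩ B| = 4; needs |A ∩ B| ≥ |A ∖ B| — true.
(c) high-dose: |A| = 5, |A ∩ B| = 1; needs A ∩ B ≠ ∅ (|A ∩ B| ≥ 1) — true.
(d) crossover: |A| = 7, |A ∩ B| = 4; needs |A ∩ B| = 4 — true.
(e) placebo: |A| = 9, |A ∩ B| = 4; needs |A ∩ B| ≤ 4 — true.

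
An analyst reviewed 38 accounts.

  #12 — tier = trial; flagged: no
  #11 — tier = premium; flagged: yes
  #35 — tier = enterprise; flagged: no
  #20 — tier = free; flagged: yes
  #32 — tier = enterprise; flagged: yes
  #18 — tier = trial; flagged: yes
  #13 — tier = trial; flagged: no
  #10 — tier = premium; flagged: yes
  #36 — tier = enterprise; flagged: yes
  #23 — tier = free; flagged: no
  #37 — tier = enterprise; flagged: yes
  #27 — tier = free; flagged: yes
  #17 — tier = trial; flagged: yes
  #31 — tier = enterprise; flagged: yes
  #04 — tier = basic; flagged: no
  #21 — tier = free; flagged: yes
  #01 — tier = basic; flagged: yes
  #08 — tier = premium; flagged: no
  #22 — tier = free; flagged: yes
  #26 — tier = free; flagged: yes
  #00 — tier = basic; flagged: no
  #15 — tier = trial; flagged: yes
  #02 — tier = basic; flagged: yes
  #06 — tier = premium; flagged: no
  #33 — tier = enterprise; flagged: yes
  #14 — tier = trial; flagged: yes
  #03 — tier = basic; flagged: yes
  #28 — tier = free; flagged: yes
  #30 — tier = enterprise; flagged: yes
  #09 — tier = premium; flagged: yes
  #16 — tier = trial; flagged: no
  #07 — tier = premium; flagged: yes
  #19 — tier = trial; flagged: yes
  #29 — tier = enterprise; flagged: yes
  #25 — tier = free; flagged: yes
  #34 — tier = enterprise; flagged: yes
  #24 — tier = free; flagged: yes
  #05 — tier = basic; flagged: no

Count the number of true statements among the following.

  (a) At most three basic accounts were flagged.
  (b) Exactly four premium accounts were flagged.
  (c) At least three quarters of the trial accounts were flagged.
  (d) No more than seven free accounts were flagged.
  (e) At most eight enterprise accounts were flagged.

3

(a) basic: |A| = 6, |A ∩ B| = 3; needs |A ∩ B| ≤ 3 — true.
(b) premium: |A| = 6, |A ∩ B| = 4; needs |A ∩ B| = 4 — true.
(c) trial: |A| = 8, |A ∩ B| = 5; needs |A ∩ B| / |A| ≥ 3/4 — false.
(d) free: |A| = 9, |A ∩ B| = 8; needs |A ∩ B| ≤ 7 — false.
(e) enterprise: |A| = 9, |A ∩ B| = 8; needs |A ∩ B| ≤ 8 — true.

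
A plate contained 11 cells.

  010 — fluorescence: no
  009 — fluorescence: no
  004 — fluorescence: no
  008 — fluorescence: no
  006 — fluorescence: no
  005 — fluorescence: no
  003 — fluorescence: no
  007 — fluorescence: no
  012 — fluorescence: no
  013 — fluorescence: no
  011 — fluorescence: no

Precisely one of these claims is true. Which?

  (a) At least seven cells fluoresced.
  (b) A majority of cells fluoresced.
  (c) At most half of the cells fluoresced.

|A| = 11, |A ∩ B| = 0, |A ∖ B| = 11.
(a) requires |A ∩ B| ≥ 7: false.
(b) requires |A ∩ B| > |A ∖ B|: false.
(c) requires |A ∩ B| ≤ |A ∖ B|: true.

(c)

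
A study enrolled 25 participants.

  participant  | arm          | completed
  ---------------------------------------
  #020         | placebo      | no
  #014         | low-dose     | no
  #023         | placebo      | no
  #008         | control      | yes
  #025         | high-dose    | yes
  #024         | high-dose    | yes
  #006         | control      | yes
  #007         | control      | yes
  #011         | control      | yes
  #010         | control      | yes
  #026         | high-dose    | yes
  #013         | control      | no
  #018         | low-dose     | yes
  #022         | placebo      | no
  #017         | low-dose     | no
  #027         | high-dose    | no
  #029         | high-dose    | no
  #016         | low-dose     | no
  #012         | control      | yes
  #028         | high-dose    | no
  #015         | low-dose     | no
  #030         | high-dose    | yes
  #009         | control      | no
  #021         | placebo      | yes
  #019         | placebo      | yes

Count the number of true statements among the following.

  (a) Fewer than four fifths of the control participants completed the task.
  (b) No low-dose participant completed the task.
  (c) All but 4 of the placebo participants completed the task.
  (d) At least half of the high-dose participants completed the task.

(a) control: |A| = 8, |A ∩ B| = 6; needs |A ∩ B| / |A| < 4/5 — true.
(b) low-dose: |A| = 5, |A ∩ B| = 1; needs A ∩ B = ∅ (|A ∩ B| = 0) — false.
(c) placebo: |A| = 5, |A ∩ B| = 2; needs |A ∖ B| = 4 — false.
(d) high-dose: |A| = 7, |A ∩ B| = 4; needs |A ∩ B| ≥ |A ∖ B| — true.

2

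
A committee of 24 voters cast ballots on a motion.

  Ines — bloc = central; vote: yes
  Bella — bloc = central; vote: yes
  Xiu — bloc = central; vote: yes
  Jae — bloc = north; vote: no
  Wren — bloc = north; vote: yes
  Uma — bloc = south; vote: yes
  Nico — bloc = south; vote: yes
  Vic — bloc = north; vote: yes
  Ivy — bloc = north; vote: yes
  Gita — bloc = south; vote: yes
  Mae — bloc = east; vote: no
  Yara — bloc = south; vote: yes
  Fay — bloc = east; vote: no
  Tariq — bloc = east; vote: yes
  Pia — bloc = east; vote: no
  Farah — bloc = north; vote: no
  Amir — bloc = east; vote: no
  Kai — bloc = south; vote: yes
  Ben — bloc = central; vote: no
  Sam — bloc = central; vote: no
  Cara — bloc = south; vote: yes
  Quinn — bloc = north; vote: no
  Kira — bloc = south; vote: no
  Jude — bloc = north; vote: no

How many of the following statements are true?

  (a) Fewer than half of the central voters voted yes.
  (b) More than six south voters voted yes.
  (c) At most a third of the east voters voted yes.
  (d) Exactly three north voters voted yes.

2

(a) central: |A| = 5, |A ∩ B| = 3; needs |A ∩ B| < |A ∖ B| — false.
(b) south: |A| = 7, |A ∩ B| = 6; needs |A ∩ B| > 6 — false.
(c) east: |A| = 5, |A ∩ B| = 1; needs |A ∩ B| / |A| ≤ 1/3 — true.
(d) north: |A| = 7, |A ∩ B| = 3; needs |A ∩ B| = 3 — true.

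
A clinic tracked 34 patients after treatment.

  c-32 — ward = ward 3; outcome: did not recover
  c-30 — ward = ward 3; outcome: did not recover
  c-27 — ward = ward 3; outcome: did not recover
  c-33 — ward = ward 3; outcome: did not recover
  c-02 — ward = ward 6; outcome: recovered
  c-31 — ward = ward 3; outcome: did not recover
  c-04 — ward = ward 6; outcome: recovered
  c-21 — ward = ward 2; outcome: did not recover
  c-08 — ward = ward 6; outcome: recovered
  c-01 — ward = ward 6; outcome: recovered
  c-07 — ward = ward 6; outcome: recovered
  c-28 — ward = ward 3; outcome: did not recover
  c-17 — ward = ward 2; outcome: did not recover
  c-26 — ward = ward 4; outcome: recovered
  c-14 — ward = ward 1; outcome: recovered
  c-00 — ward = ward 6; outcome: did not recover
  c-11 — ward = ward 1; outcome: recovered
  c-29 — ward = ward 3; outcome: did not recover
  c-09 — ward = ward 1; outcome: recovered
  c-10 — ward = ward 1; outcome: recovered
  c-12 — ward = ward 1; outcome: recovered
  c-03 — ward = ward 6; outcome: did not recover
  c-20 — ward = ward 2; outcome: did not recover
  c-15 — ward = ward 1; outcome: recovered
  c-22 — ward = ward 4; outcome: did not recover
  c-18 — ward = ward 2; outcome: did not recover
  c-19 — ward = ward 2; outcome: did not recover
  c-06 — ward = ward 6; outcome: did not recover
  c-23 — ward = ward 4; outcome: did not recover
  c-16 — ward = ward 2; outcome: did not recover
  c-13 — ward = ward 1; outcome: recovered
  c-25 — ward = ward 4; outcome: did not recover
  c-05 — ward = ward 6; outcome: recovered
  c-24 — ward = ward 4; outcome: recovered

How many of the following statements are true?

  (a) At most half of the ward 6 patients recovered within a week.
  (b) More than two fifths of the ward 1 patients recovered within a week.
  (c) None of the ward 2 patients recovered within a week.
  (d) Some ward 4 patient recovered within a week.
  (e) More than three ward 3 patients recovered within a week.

(a) ward 6: |A| = 9, |A ∩ B| = 6; needs |A ∩ B| ≤ |A ∖ B| — false.
(b) ward 1: |A| = 7, |A ∩ B| = 7; needs |A ∩ B| / |A| > 2/5 — true.
(c) ward 2: |A| = 6, |A ∩ B| = 0; needs A ∩ B = ∅ (|A ∩ B| = 0) — true.
(d) ward 4: |A| = 5, |A ∩ B| = 2; needs A ∩ B ≠ ∅ (|A ∩ B| ≥ 1) — true.
(e) ward 3: |A| = 7, |A ∩ B| = 0; needs |A ∩ B| > 3 — false.

3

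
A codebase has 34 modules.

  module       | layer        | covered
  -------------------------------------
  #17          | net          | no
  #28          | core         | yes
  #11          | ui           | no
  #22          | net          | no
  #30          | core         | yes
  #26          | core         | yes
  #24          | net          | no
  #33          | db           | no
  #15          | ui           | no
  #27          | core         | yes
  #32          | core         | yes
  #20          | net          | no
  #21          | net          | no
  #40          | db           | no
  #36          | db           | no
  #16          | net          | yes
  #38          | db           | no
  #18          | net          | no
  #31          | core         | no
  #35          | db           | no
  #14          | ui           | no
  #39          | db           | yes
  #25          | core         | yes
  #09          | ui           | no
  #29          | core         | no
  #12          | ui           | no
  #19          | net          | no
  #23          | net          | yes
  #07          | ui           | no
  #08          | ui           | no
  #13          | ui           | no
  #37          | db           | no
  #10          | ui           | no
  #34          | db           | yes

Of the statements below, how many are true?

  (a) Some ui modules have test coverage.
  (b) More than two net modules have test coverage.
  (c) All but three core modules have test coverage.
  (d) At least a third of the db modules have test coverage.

0

(a) ui: |A| = 9, |A ∩ B| = 0; needs A ∩ B ≠ ∅ (|A ∩ B| ≥ 1) — false.
(b) net: |A| = 9, |A ∩ B| = 2; needs |A ∩ B| > 2 — false.
(c) core: |A| = 8, |A ∩ B| = 6; needs |A ∖ B| = 3 — false.
(d) db: |A| = 8, |A ∩ B| = 2; needs |A ∩ B| / |A| ≥ 1/3 — false.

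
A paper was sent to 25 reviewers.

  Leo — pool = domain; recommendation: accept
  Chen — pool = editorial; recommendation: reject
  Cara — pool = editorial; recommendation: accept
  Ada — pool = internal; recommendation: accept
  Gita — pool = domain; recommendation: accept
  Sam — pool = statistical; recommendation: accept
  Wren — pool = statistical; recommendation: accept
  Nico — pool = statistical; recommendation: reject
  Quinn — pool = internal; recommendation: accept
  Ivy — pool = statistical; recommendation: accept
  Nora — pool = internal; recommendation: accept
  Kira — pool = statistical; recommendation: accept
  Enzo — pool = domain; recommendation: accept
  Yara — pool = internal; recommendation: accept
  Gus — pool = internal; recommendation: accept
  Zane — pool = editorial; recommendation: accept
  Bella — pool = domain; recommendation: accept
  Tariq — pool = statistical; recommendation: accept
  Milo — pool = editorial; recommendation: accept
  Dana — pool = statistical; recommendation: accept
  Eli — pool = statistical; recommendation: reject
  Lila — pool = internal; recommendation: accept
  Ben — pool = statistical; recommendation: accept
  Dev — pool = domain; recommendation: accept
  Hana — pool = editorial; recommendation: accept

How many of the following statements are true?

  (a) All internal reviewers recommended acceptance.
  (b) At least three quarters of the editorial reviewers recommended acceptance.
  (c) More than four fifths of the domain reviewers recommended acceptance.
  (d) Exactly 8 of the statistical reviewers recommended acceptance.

3

(a) internal: |A| = 6, |A ∩ B| = 6; needs A ⊆ B, i.e. every element of A is in B (|A ∖ B| = 0) — true.
(b) editorial: |A| = 5, |A ∩ B| = 4; needs |A ∩ B| / |A| ≥ 3/4 — true.
(c) domain: |A| = 5, |A ∩ B| = 5; needs |A ∩ B| / |A| > 4/5 — true.
(d) statistical: |A| = 9, |A ∩ B| = 7; needs |A ∩ B| = 8 — false.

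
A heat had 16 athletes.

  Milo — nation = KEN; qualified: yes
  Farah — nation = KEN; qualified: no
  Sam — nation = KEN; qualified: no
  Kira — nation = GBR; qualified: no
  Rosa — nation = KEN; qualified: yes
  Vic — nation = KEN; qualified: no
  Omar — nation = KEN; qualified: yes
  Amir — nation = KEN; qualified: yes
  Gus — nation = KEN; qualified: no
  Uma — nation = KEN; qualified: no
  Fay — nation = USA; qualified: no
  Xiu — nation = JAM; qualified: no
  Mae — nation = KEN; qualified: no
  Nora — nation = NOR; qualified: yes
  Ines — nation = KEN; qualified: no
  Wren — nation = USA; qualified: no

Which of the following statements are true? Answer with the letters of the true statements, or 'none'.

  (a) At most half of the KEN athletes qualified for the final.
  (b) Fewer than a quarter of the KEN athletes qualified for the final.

(a)

|A| = 11, |A ∩ B| = 4, |A ∖ B| = 7.
(a) |A ∩ B| ≤ |A ∖ B|: holds.
(b) |A ∩ B| / |A| < 1/4: fails.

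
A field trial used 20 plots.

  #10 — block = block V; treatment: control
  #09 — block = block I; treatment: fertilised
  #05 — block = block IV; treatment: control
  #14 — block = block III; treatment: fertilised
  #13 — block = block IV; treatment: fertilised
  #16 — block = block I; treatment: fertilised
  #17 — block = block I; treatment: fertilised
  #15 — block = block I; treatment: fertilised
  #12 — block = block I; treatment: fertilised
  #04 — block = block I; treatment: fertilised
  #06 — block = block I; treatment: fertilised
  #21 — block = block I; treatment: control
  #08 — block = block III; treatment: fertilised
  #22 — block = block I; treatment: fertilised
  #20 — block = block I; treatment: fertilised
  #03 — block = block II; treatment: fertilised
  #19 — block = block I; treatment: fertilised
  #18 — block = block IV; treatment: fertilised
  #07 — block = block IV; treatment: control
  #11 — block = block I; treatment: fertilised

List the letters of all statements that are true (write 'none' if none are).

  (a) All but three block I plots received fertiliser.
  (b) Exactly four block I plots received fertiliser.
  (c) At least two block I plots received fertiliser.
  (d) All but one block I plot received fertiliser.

|A| = 12, |A ∩ B| = 11, |A ∖ B| = 1.
(a) |A ∖ B| = 3: fails.
(b) |A ∩ B| = 4: fails.
(c) |A ∩ B| ≥ 2: holds.
(d) |A ∖ B| = 1: holds.

(c), (d)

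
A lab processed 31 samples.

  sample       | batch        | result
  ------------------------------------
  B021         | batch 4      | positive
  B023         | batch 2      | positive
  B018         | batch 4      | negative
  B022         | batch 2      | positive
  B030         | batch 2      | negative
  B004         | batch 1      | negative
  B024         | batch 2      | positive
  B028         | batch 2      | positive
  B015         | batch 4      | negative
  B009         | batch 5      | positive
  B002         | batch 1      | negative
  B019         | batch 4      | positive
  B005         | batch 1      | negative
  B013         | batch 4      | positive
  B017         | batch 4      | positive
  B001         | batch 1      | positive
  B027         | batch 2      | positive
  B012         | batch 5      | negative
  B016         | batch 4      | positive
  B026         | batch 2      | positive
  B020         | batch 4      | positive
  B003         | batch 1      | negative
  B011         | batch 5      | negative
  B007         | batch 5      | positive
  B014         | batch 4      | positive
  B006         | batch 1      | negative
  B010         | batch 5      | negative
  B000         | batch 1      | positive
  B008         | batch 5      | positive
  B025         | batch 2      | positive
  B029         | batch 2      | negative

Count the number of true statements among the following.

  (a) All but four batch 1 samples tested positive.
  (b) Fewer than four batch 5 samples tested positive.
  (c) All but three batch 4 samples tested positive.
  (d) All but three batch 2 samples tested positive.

(a) batch 1: |A| = 7, |A ∩ B| = 2; needs |A ∖ B| = 4 — false.
(b) batch 5: |A| = 6, |A ∩ B| = 3; needs |A ∩ B| < 4 — true.
(c) batch 4: |A| = 9, |A ∩ B| = 7; needs |A ∖ B| = 3 — false.
(d) batch 2: |A| = 9, |A ∩ B| = 7; needs |A ∖ B| = 3 — false.

1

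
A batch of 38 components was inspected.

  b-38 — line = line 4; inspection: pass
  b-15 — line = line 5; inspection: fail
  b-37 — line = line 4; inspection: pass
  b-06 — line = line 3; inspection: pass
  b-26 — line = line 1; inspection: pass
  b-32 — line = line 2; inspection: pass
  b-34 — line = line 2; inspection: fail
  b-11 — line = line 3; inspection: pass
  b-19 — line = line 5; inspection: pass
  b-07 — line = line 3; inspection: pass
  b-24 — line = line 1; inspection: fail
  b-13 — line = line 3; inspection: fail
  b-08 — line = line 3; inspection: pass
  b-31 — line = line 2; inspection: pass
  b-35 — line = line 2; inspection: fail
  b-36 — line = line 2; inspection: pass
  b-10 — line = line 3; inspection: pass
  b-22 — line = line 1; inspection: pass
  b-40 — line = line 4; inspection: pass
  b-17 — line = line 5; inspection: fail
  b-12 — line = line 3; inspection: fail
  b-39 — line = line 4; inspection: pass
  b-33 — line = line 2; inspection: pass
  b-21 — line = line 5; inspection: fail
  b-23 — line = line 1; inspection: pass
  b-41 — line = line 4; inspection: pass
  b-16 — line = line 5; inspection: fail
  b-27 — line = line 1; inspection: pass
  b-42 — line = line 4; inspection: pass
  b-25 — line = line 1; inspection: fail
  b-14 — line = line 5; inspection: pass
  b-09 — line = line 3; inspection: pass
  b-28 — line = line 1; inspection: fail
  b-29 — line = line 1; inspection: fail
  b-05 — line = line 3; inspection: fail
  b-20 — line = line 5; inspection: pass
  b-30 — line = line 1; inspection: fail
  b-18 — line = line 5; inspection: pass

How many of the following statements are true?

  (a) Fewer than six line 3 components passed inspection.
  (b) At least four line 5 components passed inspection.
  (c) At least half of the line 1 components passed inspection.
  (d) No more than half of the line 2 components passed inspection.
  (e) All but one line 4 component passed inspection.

(a) line 3: |A| = 9, |A ∩ B| = 6; needs |A ∩ B| < 6 — false.
(b) line 5: |A| = 8, |A ∩ B| = 4; needs |A ∩ B| ≥ 4 — true.
(c) line 1: |A| = 9, |A ∩ B| = 4; needs |A ∩ B| ≥ |A ∖ B| — false.
(d) line 2: |A| = 6, |A ∩ B| = 4; needs |A ∩ B| ≤ |A ∖ B| — false.
(e) line 4: |A| = 6, |A ∩ B| = 6; needs |A ∖ B| = 1 — false.

1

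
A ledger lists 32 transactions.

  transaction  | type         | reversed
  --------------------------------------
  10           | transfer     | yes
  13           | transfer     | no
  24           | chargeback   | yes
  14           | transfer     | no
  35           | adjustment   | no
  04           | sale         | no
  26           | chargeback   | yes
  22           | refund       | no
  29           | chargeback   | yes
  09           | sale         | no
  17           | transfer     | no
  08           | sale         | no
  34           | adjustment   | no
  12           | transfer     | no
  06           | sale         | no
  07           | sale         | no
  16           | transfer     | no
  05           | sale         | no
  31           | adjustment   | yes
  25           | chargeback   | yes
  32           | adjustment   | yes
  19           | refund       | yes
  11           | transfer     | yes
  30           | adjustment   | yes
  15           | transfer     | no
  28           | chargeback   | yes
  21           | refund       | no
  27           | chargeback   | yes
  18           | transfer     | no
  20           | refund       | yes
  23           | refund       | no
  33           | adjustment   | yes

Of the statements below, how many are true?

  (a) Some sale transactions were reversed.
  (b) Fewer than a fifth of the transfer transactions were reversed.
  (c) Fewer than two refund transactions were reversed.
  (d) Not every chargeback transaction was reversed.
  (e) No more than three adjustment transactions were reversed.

0

(a) sale: |A| = 6, |A ∩ B| = 0; needs A ∩ B ≠ ∅ (|A ∩ B| ≥ 1) — false.
(b) transfer: |A| = 9, |A ∩ B| = 2; needs |A ∩ B| / |A| < 1/5 — false.
(c) refund: |A| = 5, |A ∩ B| = 2; needs |A ∩ B| < 2 — false.
(d) chargeback: |A| = 6, |A ∩ B| = 6; needs A ⊄ B (|A ∖ B| ≥ 1) — false.
(e) adjustment: |A| = 6, |A ∩ B| = 4; needs |A ∩ B| ≤ 3 — false.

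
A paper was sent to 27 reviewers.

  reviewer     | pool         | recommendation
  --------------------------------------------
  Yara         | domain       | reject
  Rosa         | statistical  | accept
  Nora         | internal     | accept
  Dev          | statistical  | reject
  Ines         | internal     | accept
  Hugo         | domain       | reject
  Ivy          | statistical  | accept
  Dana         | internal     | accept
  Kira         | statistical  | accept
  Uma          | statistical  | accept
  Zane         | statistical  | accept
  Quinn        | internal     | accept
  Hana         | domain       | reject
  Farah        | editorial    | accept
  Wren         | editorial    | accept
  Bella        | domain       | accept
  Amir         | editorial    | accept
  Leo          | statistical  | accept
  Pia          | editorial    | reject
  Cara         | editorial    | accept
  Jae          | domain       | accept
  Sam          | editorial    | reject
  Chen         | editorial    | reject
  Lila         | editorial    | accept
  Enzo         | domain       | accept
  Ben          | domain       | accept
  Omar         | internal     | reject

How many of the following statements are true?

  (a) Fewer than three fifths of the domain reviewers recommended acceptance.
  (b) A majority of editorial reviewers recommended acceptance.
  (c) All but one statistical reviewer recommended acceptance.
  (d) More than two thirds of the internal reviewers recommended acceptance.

4

(a) domain: |A| = 7, |A ∩ B| = 4; needs |A ∩ B| / |A| < 3/5 — true.
(b) editorial: |A| = 8, |A ∩ B| = 5; needs |A ∩ B| > |A ∖ B| — true.
(c) statistical: |A| = 7, |A ∩ B| = 6; needs |A ∖ B| = 1 — true.
(d) internal: |A| = 5, |A ∩ B| = 4; needs |A ∩ B| / |A| > 2/3 — true.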